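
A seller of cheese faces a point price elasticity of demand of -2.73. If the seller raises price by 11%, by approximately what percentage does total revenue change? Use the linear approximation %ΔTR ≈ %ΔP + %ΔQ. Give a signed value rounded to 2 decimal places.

%ΔQ ≈ Ed × %ΔP = (-2.73) × (+11%) = -30.0300%
%ΔTR ≈ %ΔP + %ΔQ = (+11%) + (-30.0300%) = -19.0300%

-19.03%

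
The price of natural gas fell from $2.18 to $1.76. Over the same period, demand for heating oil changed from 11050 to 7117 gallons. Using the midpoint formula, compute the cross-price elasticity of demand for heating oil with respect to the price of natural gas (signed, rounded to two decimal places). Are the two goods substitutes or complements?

2.03; substitutes

%ΔQ_{heating oil} = (7117 − 11050)/avg = -3933/9083.5 = -0.432982…
%ΔP_{natural gas} = (1.76 − 2.18)/avg = -0.42/1.97 = -0.213197…
E_cross = (-3933/9083.5) / (-0.42/1.97) = 2.0308…
E_cross > 0 ⇒ the goods are substitutes.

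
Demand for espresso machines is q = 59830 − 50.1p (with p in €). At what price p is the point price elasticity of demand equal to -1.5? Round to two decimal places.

Ed = −50.1p/(59830 − 50.1p). Set this equal to -1.5:
50.1p = 1.5·(59830 − 50.1p) ⇒ 50.1p(1 + 1.5) = 1.5·59830
p = 1.5·59830 / (50.1·2.5) = 716.5269…

716.53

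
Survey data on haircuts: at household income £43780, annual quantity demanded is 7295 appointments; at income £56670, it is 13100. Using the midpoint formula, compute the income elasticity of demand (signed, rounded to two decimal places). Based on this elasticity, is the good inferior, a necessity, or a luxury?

%ΔQ = (13100 − 7295)/[( 7295 + 13100)/2] = 5805/10197.5 = 0.569257…
%ΔIncome = (56670 − 43780)/[( 43780 + 56670)/2] = 12890/50225 = 0.256645…
E_income = (5805/10197.5) / (12890/50225) = 2.2180…
E_income > 1 ⇒ normal good, luxury.

2.22; luxury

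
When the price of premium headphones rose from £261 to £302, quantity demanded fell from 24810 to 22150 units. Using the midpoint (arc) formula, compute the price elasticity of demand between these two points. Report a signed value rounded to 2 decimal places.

-0.78

%ΔQ = (22150 − 24810) / [(24810 + 22150)/2] = -2660/23480 = -0.113287…
%ΔP = (302 − 261) / [(261 + 302)/2] = 41/281.5 = 0.145648…
Arc Ed = %ΔQ / %ΔP = (-2660/23480) / (41/281.5) = -0.7778…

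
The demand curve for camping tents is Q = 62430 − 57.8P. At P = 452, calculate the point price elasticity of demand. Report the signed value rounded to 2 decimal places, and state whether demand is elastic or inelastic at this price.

-0.72; inelastic

dQ/dP = −57.8. At P = 452, Q = 62430 − 57.8(452) = 36304.4.
Ed = (dQ/dP)·(P/Q) = −57.8 × (452/36304.4) = -0.7196…
|Ed| = 0.72 < 1, so demand is inelastic.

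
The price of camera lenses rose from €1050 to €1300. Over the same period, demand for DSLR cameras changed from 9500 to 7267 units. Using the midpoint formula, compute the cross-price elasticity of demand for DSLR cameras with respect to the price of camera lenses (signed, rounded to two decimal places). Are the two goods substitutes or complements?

%ΔQ_{DSLR cameras} = (7267 − 9500)/avg = -2233/8383.5 = -0.266356…
%ΔP_{camera lenses} = (1300 − 1050)/avg = 250/1175 = 0.212765…
E_cross = (-2233/8383.5) / (250/1175) = -1.2518…
E_cross < 0 ⇒ the goods are complements.

-1.25; complements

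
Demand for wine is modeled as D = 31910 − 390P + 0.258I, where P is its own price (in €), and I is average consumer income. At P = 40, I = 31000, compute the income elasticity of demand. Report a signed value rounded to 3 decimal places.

0.329

At the given values, D = 31910 − 390(40) + 0.258(31000) = 24308.
∂D/∂I = 0.258.
E = (0.258) × (31000/24308) = 0.32902…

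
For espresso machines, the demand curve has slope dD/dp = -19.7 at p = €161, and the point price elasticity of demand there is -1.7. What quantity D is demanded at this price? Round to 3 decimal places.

1865.706

Ed = (dD/dp)·(p/D) ⇒ D = (dD/dp)·p/Ed = (-19.7)·161/(-1.7) = 1865.70588…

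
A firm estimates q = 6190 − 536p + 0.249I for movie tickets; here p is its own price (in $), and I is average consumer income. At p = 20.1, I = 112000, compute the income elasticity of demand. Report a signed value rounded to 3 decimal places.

1.197

At the given values, q = 6190 − 536(20.1) + 0.249(112000) = 23304.4.
∂q/∂I = 0.249.
E = (0.249) × (112000/23304.4) = 1.19668…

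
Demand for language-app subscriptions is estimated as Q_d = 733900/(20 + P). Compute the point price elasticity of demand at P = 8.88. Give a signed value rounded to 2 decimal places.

dQ_d/dP = −733900/(20 + P)² = -879.919. At P = 8.88, Q_d = 25412.
Ed = (dQ_d/dP)·(P/Q_d) = (-879.919) × (8.88/25412) = -0.3074…

-0.31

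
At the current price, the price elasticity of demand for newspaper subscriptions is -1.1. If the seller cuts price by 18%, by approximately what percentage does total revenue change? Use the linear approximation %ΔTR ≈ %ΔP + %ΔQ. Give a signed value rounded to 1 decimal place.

%ΔQ ≈ Ed × %ΔP = (-1.1) × (-18%) = +19.8000%
%ΔTR ≈ %ΔP + %ΔQ = (-18%) + (+19.8000%) = +1.8000%

+1.8%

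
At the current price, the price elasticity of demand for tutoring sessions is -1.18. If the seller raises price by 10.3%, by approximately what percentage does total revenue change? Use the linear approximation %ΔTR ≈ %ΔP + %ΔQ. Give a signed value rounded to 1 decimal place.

-1.9%

%ΔQ ≈ Ed × %ΔP = (-1.18) × (+10.3%) = -12.1540%
%ΔTR ≈ %ΔP + %ΔQ = (+10.3%) + (-12.1540%) = -1.8540%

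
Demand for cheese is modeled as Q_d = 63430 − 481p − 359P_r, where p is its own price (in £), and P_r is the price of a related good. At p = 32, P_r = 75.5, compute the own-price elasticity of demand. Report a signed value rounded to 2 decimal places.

At the given values, Q_d = 63430 − 481(32) − 359(75.5) = 20933.5.
∂Q_d/∂p = −481.
E = (-481) × (32/20933.5) = -0.7352…

-0.74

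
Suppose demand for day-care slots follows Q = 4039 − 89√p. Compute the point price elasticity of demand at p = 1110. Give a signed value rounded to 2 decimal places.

-1.38

dQ/dp = −89/(2√p) = -1.33567. At p = 1110, Q = 1073.82.
Ed = (dQ/dp)·(p/Q) = (-1.33567) × (1110/1073.82) = -1.3806…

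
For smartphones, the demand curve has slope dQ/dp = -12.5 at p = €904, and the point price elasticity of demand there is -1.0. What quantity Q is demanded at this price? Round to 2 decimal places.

Ed = (dQ/dp)·(p/Q) ⇒ Q = (dQ/dp)·p/Ed = (-12.5)·904/(-1.0) = 11300

11300.00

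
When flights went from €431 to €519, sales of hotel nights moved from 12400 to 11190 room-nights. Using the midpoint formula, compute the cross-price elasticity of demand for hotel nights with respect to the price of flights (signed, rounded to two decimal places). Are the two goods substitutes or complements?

%ΔQ_{hotel nights} = (11190 − 12400)/avg = -1210/11795 = -0.102585…
%ΔP_{flights} = (519 − 431)/avg = 88/475 = 0.185263…
E_cross = (-1210/11795) / (88/475) = -0.5537…
E_cross < 0 ⇒ the goods are complements.

-0.55; complements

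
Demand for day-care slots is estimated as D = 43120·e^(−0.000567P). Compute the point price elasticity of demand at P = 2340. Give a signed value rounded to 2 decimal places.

dD/dP = −0.000567·D = -6.48707. At P = 2340, D = 11441.
Ed = (dD/dP)·(P/D) = (-6.48707) × (2340/11441) = -1.3267…

-1.33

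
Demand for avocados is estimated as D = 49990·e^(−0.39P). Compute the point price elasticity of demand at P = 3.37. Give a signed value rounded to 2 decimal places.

dD/dP = −0.39·D = -5237.87. At P = 3.37, D = 13430.4.
Ed = (dD/dP)·(P/D) = (-5237.87) × (3.37/13430.4) = -1.3143

-1.31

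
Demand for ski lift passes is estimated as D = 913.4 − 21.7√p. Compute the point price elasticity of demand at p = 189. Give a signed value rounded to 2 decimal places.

dD/dp = −21.7/(2√p) = -0.789221. At p = 189, D = 615.074.
Ed = (dD/dp)·(p/D) = (-0.789221) × (189/615.074) = -0.2425…

-0.24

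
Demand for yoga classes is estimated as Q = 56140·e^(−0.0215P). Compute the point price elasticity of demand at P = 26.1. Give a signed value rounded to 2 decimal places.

-0.56

dQ/dP = −0.0215·Q = -688.663. At P = 26.1, Q = 32030.8.
Ed = (dQ/dP)·(P/Q) = (-688.663) × (26.1/32030.8) = -0.5611…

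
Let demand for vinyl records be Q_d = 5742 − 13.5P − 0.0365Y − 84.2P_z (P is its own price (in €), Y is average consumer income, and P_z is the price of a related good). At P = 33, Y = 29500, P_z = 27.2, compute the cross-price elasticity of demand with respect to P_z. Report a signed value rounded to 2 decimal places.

-1.19

At the given values, Q_d = 5742 − 13.5(33) − 0.0365(29500) − 84.2(27.2) = 1929.51.
∂Q_d/∂P_z = -84.2.
E = (-84.2) × (27.2/1929.51) = -1.1869…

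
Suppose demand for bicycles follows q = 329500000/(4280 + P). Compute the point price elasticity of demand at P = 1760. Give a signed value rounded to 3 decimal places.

-0.291

dq/dP = −329500000/(4280 + P)² = -9.03195. At P = 1760, q = 54553.
Ed = (dq/dP)·(P/q) = (-9.03195) × (1760/54553) = -0.29139…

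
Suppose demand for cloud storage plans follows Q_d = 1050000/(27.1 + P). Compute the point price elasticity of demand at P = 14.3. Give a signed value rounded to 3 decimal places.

dQ_d/dP = −1050000/(27.1 + P)² = -612.616. At P = 14.3, Q_d = 25362.3.
Ed = (dQ_d/dP)·(P/Q_d) = (-612.616) × (14.3/25362.3) = -0.34541…

-0.345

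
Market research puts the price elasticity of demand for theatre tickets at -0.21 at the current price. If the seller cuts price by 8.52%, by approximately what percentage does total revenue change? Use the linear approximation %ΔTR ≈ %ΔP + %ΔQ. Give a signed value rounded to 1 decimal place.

%ΔQ ≈ Ed × %ΔP = (-0.21) × (-8.52%) = +1.7892%
%ΔTR ≈ %ΔP + %ΔQ = (-8.52%) + (+1.7892%) = -6.7308%

-6.7%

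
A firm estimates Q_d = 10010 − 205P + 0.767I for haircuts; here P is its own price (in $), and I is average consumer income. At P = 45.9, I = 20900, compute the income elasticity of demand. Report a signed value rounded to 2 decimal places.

At the given values, Q_d = 10010 − 205(45.9) + 0.767(20900) = 16630.8.
∂Q_d/∂I = 0.767.
E = (0.767) × (20900/16630.8) = 0.9638…

0.96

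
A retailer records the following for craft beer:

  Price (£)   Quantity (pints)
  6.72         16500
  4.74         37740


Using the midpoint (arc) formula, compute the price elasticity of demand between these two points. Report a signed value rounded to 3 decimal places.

-2.266

%ΔQ = (37740 − 16500) / [(16500 + 37740)/2] = 21240/27120 = 0.783185…
%ΔP = (4.74 − 6.72) / [(6.72 + 4.74)/2] = -1.98/5.73 = -0.345549…
Arc Ed = %ΔQ / %ΔP = (21240/27120) / (-1.98/5.73) = -2.26649…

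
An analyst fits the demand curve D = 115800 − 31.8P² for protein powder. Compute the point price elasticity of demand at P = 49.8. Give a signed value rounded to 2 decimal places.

-4.27

dD/dP = −2·31.8·P = -3167.28. At P = 49.8, D = 36934.728.
Ed = (dD/dP)·(P/D) = (-3167.28) × (49.8/36934.728) = -4.2705…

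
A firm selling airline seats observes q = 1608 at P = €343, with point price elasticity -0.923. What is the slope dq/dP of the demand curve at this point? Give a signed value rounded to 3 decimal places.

Ed = (dq/dP)·(P/q) ⇒ dq/dP = Ed·q/P = (-0.923)·1608/343 = -4.32706…

-4.327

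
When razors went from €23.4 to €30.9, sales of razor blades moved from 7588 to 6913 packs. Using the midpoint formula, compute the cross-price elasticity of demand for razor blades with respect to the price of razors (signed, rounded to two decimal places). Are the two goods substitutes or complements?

-0.34; complements

%ΔQ_{razor blades} = (6913 − 7588)/avg = -675/7250.5 = -0.093097…
%ΔP_{razors} = (30.9 − 23.4)/avg = 7.5/27.15 = 0.276243…
E_cross = (-675/7250.5) / (7.5/27.15) = -0.3370…
E_cross < 0 ⇒ the goods are complements.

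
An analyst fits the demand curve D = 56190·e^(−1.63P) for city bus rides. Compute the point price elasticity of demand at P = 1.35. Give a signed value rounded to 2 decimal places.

-2.20

dD/dP = −1.63·D = -10143.4. At P = 1.35, D = 6222.92.
Ed = (dD/dP)·(P/D) = (-10143.4) × (1.35/6222.92) = -2.2005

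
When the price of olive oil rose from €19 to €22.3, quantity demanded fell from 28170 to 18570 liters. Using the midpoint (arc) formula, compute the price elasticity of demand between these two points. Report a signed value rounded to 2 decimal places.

%ΔQ = (18570 − 28170) / [(28170 + 18570)/2] = -9600/23370 = -0.410783…
%ΔP = (22.3 − 19) / [(19 + 22.3)/2] = 3.3/20.65 = 0.159806…
Arc Ed = %ΔQ / %ΔP = (-9600/23370) / (3.3/20.65) = -2.5705…

-2.57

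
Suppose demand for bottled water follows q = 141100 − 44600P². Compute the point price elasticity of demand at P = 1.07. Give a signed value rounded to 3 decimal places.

-1.134

dq/dP = −2·44600·P = -95444. At P = 1.07, q = 90037.46.
Ed = (dq/dP)·(P/q) = (-95444) × (1.07/90037.46) = -1.13425…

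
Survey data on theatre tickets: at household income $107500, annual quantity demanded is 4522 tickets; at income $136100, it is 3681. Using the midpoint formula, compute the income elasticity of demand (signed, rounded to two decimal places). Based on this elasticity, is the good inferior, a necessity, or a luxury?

-0.87; inferior

%ΔQ = (3681 − 4522)/[( 4522 + 3681)/2] = -841/4101.5 = -0.205046…
%ΔIncome = (136100 − 107500)/[( 107500 + 136100)/2] = 28600/121800 = 0.234811…
E_income = (-841/4101.5) / (28600/121800) = -0.8732…
E_income < 0 ⇒ inferior good.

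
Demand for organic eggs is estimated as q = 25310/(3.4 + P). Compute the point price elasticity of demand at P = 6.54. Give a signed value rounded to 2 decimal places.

-0.66

dq/dP = −25310/(3.4 + P)² = -256.165. At P = 6.54, q = 2546.28.
Ed = (dq/dP)·(P/q) = (-256.165) × (6.54/2546.28) = -0.6579…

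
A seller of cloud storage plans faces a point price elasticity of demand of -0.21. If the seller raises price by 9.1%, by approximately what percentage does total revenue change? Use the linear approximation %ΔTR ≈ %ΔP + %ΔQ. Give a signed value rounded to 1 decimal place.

%ΔQ ≈ Ed × %ΔP = (-0.21) × (+9.1%) = -1.9110%
%ΔTR ≈ %ΔP + %ΔQ = (+9.1%) + (-1.9110%) = +7.1890%

+7.2%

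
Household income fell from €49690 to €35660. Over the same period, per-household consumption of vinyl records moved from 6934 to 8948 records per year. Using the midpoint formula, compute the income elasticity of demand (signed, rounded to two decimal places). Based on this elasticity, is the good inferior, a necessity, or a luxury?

%ΔQ = (8948 − 6934)/[( 6934 + 8948)/2] = 2014/7941 = 0.253620…
%ΔIncome = (35660 − 49690)/[( 49690 + 35660)/2] = -14030/42675 = -0.328763…
E_income = (2014/7941) / (-14030/42675) = -0.7714…
E_income < 0 ⇒ inferior good.

-0.77; inferior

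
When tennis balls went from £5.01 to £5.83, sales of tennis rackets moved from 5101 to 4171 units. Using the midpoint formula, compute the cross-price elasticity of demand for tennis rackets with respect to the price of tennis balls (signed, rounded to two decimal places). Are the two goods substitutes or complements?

-1.33; complements

%ΔQ_{tennis rackets} = (4171 − 5101)/avg = -930/4636 = -0.200603…
%ΔP_{tennis balls} = (5.83 − 5.01)/avg = 0.82/5.42 = 0.151291…
E_cross = (-930/4636) / (0.82/5.42) = -1.3259…
E_cross < 0 ⇒ the goods are complements.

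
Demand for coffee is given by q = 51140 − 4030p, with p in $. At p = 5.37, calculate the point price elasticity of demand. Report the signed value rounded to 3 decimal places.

dq/dp = −4030. At p = 5.37, q = 51140 − 4030(5.37) = 29498.9.
Ed = (dq/dp)·(p/q) = −4030 × (5.37/29498.9) = -0.73362…

-0.734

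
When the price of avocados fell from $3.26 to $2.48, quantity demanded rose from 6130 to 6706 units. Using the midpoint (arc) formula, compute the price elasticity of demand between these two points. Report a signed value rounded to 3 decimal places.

-0.330

%ΔQ = (6706 − 6130) / [(6130 + 6706)/2] = 576/6418 = 0.089747…
%ΔP = (2.48 − 3.26) / [(3.26 + 2.48)/2] = -0.78/2.87 = -0.271777…
Arc Ed = %ΔQ / %ΔP = (576/6418) / (-0.78/2.87) = -0.33022…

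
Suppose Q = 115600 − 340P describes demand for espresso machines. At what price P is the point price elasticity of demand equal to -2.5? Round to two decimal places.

Ed = −340P/(115600 − 340P). Set this equal to -2.5:
340P = 2.5·(115600 − 340P) ⇒ 340P(1 + 2.5) = 2.5·115600
P = 2.5·115600 / (340·3.5) = 242.8571…

242.86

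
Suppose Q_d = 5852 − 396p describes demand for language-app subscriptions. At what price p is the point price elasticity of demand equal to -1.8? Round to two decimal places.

9.50

Ed = −396p/(5852 − 396p). Set this equal to -1.8:
396p = 1.8·(5852 − 396p) ⇒ 396p(1 + 1.8) = 1.8·5852
p = 1.8·5852 / (396·2.8) = 9.5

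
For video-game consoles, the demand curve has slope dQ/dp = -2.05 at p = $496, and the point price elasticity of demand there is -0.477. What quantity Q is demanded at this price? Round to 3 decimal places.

2131.656

Ed = (dQ/dp)·(p/Q) ⇒ Q = (dQ/dp)·p/Ed = (-2.05)·496/(-0.477) = 2131.65618…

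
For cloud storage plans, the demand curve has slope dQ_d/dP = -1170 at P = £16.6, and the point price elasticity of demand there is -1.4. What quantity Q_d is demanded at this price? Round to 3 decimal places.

13872.857

Ed = (dQ_d/dP)·(P/Q_d) ⇒ Q_d = (dQ_d/dP)·P/Ed = (-1170)·16.6/(-1.4) = 13872.85714…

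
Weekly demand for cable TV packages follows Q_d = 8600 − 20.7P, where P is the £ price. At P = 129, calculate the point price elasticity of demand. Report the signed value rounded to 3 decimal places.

-0.450

dQ_d/dP = −20.7. At P = 129, Q_d = 8600 − 20.7(129) = 5929.7.
Ed = (dQ_d/dP)·(P/Q_d) = −20.7 × (129/5929.7) = -0.45032…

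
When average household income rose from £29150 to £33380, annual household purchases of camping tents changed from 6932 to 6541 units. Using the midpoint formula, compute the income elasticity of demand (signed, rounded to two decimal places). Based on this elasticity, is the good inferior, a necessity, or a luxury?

%ΔQ = (6541 − 6932)/[( 6932 + 6541)/2] = -391/6736.5 = -0.058042…
%ΔIncome = (33380 − 29150)/[( 29150 + 33380)/2] = 4230/31265 = 0.135295…
E_income = (-391/6736.5) / (4230/31265) = -0.4290…
E_income < 0 ⇒ inferior good.

-0.43; inferior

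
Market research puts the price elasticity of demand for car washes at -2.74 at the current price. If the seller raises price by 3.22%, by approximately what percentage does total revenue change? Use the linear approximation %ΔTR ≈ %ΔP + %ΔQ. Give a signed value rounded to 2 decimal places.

%ΔQ ≈ Ed × %ΔP = (-2.74) × (+3.22%) = -8.8228%
%ΔTR ≈ %ΔP + %ΔQ = (+3.22%) + (-8.8228%) = -5.6028%

-5.60%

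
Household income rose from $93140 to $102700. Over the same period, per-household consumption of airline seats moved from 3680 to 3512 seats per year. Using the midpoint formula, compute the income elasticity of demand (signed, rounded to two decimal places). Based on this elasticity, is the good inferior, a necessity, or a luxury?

-0.48; inferior

%ΔQ = (3512 − 3680)/[( 3680 + 3512)/2] = -168/3596 = -0.046718…
%ΔIncome = (102700 − 93140)/[( 93140 + 102700)/2] = 9560/97920 = 0.097630…
E_income = (-168/3596) / (9560/97920) = -0.4785…
E_income < 0 ⇒ inferior good.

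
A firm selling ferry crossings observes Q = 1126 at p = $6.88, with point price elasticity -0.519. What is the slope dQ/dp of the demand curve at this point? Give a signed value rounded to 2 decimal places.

Ed = (dQ/dp)·(p/Q) ⇒ dQ/dp = Ed·Q/p = (-0.519)·1126/6.88 = -84.9409…

-84.94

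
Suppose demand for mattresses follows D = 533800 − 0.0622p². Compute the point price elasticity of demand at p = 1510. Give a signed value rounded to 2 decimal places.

-0.72

dD/dp = −2·0.0622·p = -187.844. At p = 1510, D = 391977.78.
Ed = (dD/dp)·(p/D) = (-187.844) × (1510/391977.78) = -0.7236…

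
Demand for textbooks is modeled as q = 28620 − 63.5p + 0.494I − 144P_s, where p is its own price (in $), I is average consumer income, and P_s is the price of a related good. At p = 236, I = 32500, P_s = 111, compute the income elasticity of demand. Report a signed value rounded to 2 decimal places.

At the given values, q = 28620 − 63.5(236) + 0.494(32500) − 144(111) = 13705.
∂q/∂I = 0.494.
E = (0.494) × (32500/13705) = 1.1714…

1.17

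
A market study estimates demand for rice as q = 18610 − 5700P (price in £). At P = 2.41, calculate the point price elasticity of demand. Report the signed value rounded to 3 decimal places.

-2.819

dq/dP = −5700. At P = 2.41, q = 18610 − 5700(2.41) = 4873.
Ed = (dq/dP)·(P/q) = −5700 × (2.41/4873) = -2.81900…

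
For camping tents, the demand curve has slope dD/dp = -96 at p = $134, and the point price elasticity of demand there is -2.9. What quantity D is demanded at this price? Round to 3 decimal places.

4435.862

Ed = (dD/dp)·(p/D) ⇒ D = (dD/dp)·p/Ed = (-96)·134/(-2.9) = 4435.86206…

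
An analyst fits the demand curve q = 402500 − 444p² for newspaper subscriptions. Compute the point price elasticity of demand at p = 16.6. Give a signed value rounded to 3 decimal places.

dq/dp = −2·444·p = -14740.8. At p = 16.6, q = 280151.36.
Ed = (dq/dp)·(p/q) = (-14740.8) × (16.6/280151.36) = -0.87344…

-0.873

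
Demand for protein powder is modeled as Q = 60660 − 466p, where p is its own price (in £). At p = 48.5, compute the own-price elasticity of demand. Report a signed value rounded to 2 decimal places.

At the given values, Q = 60660 − 466(48.5) = 38059.
∂Q/∂p = −466.
E = (-466) × (48.5/38059) = -0.5938…

-0.59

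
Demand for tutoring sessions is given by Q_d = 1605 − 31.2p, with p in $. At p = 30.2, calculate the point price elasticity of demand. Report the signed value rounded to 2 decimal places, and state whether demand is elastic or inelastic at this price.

dQ_d/dp = −31.2. At p = 30.2, Q_d = 1605 − 31.2(30.2) = 662.76.
Ed = (dQ_d/dp)·(p/Q_d) = −31.2 × (30.2/662.76) = -1.4216…
|Ed| = 1.42 > 1, so demand is elastic.

-1.42; elastic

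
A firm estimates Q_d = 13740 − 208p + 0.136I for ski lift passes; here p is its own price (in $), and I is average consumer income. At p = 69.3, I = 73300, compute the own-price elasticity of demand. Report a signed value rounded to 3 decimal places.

-1.551

At the given values, Q_d = 13740 − 208(69.3) + 0.136(73300) = 9294.4.
∂Q_d/∂p = −208.
E = (-208) × (69.3/9294.4) = -1.55086…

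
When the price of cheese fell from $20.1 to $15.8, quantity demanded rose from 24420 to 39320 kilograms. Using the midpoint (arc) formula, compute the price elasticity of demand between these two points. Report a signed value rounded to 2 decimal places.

-1.95

%ΔQ = (39320 − 24420) / [(24420 + 39320)/2] = 14900/31870 = 0.467524…
%ΔP = (15.8 − 20.1) / [(20.1 + 15.8)/2] = -4.3/17.95 = -0.239554…
Arc Ed = %ΔQ / %ΔP = (14900/31870) / (-4.3/17.95) = -1.9516…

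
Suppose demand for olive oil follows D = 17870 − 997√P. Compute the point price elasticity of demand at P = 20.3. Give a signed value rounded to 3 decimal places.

dD/dP = −997/(2√P) = -110.641. At P = 20.3, D = 13378.
Ed = (dD/dP)·(P/D) = (-110.641) × (20.3/13378) = -0.16788…

-0.168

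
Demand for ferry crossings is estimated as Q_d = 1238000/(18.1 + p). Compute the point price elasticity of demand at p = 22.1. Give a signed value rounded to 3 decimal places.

dQ_d/dp = −1238000/(18.1 + p)² = -766.07. At p = 22.1, Q_d = 30796.
Ed = (dQ_d/dp)·(p/Q_d) = (-766.07) × (22.1/30796) = -0.54975…

-0.550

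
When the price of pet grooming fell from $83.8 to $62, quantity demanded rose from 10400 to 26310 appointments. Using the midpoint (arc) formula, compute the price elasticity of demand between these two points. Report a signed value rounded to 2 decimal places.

%ΔQ = (26310 − 10400) / [(10400 + 26310)/2] = 15910/18355 = 0.866793…
%ΔP = (62 − 83.8) / [(83.8 + 62)/2] = -21.8/72.9 = -0.299039…
Arc Ed = %ΔQ / %ΔP = (15910/18355) / (-21.8/72.9) = -2.8985…

-2.90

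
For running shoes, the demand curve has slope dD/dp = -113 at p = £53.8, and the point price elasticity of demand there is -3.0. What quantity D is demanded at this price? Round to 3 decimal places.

Ed = (dD/dp)·(p/D) ⇒ D = (dD/dp)·p/Ed = (-113)·53.8/(-3.0) = 2026.46666…

2026.467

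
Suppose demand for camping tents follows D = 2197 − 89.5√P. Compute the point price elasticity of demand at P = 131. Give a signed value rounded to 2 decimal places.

dD/dP = −89.5/(2√P) = -3.90983. At P = 131, D = 1172.63.
Ed = (dD/dP)·(P/D) = (-3.90983) × (131/1172.63) = -0.4367…

-0.44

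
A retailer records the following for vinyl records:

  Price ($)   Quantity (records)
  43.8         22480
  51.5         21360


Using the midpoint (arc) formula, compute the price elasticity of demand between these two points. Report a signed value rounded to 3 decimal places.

-0.316

%ΔQ = (21360 − 22480) / [(22480 + 21360)/2] = -1120/21920 = -0.051094…
%ΔP = (51.5 − 43.8) / [(43.8 + 51.5)/2] = 7.7/47.65 = 0.161594…
Arc Ed = %ΔQ / %ΔP = (-1120/21920) / (7.7/47.65) = -0.31619…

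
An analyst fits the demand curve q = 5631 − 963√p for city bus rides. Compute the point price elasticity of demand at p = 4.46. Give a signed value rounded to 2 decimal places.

-0.28

dq/dp = −963/(2√p) = -227.997. At p = 4.46, q = 3597.27.
Ed = (dq/dp)·(p/q) = (-227.997) × (4.46/3597.27) = -0.2826…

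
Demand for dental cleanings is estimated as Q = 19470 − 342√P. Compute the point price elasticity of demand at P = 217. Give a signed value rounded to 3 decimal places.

-0.175

dQ/dP = −342/(2√P) = -11.6082. At P = 217, Q = 14432.
Ed = (dQ/dP)·(P/Q) = (-11.6082) × (217/14432) = -0.17454…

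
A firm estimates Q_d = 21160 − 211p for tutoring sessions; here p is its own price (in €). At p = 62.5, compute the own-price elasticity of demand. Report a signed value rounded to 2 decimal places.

At the given values, Q_d = 21160 − 211(62.5) = 7972.5.
∂Q_d/∂p = −211.
E = (-211) × (62.5/7972.5) = -1.6541…

-1.65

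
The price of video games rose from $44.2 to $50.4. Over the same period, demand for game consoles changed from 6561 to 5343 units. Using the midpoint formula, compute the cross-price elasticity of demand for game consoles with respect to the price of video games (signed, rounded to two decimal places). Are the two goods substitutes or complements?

-1.56; complements

%ΔQ_{game consoles} = (5343 − 6561)/avg = -1218/5952 = -0.204637…
%ΔP_{video games} = (50.4 − 44.2)/avg = 6.2/47.3 = 0.131078…
E_cross = (-1218/5952) / (6.2/47.3) = -1.5611…
E_cross < 0 ⇒ the goods are complements.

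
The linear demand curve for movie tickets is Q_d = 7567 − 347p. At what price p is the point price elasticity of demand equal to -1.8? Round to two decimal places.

Ed = −347p/(7567 − 347p). Set this equal to -1.8:
347p = 1.8·(7567 − 347p) ⇒ 347p(1 + 1.8) = 1.8·7567
p = 1.8·7567 / (347·2.8) = 14.0187…

14.02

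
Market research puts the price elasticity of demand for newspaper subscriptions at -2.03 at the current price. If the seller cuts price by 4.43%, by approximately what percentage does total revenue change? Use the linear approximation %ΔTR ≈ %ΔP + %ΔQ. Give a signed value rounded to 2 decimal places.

+4.56%

%ΔQ ≈ Ed × %ΔP = (-2.03) × (-4.43%) = +8.9929%
%ΔTR ≈ %ΔP + %ΔQ = (-4.43%) + (+8.9929%) = +4.5629%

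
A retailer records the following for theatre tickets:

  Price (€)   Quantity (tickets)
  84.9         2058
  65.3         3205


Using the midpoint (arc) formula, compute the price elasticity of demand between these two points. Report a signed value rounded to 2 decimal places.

%ΔQ = (3205 − 2058) / [(2058 + 3205)/2] = 1147/2631.5 = 0.435873…
%ΔP = (65.3 − 84.9) / [(84.9 + 65.3)/2] = -19.6/75.1 = -0.260985…
Arc Ed = %ΔQ / %ΔP = (1147/2631.5) / (-19.6/75.1) = -1.6701…

-1.67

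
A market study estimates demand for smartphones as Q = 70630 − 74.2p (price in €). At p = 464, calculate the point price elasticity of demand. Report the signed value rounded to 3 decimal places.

dQ/dp = −74.2. At p = 464, Q = 70630 − 74.2(464) = 36201.2.
Ed = (dQ/dp)·(p/Q) = −74.2 × (464/36201.2) = -0.95104…

-0.951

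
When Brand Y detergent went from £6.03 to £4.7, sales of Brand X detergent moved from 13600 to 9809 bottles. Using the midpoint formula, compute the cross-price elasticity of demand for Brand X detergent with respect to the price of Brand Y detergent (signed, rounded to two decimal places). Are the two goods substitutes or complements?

1.31; substitutes

%ΔQ_{Brand X detergent} = (9809 − 13600)/avg = -3791/11704.5 = -0.323892…
%ΔP_{Brand Y detergent} = (4.7 − 6.03)/avg = -1.33/5.365 = -0.247903…
E_cross = (-3791/11704.5) / (-1.33/5.365) = 1.3065…
E_cross > 0 ⇒ the goods are substitutes.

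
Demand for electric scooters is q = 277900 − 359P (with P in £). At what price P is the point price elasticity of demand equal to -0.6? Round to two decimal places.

Ed = −359P/(277900 − 359P). Set this equal to -0.6:
359P = 0.6·(277900 − 359P) ⇒ 359P(1 + 0.6) = 0.6·277900
P = 0.6·277900 / (359·1.6) = 290.2855…

290.29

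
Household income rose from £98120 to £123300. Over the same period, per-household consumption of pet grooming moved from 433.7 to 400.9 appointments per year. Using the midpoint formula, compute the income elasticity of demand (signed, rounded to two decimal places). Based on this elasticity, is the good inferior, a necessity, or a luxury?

%ΔQ = (400.9 − 433.7)/[( 433.7 + 400.9)/2] = -32.8/417.3 = -0.078600…
%ΔIncome = (123300 − 98120)/[( 98120 + 123300)/2] = 25180/110710 = 0.227441…
E_income = (-32.8/417.3) / (25180/110710) = -0.3455…
E_income < 0 ⇒ inferior good.

-0.35; inferior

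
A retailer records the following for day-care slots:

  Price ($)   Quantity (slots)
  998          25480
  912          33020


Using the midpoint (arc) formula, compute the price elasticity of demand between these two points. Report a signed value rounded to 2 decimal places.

%ΔQ = (33020 − 25480) / [(25480 + 33020)/2] = 7540/29250 = 0.257777…
%ΔP = (912 − 998) / [(998 + 912)/2] = -86/955 = -0.090052…
Arc Ed = %ΔQ / %ΔP = (7540/29250) / (-86/955) = -2.8625…

-2.86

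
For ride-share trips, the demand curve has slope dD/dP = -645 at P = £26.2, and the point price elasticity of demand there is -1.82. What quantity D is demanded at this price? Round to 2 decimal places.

9285.16

Ed = (dD/dP)·(P/D) ⇒ D = (dD/dP)·P/Ed = (-645)·26.2/(-1.82) = 9285.1648…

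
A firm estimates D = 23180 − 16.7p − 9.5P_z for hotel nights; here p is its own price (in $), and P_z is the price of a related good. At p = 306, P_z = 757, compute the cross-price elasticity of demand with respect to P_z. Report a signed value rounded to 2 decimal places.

-0.66

At the given values, D = 23180 − 16.7(306) − 9.5(757) = 10878.3.
∂D/∂P_z = -9.5.
E = (-9.5) × (757/10878.3) = -0.6610…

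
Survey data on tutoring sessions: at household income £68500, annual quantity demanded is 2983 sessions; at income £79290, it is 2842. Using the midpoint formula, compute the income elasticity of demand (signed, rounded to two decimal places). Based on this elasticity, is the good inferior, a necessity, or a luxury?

%ΔQ = (2842 − 2983)/[( 2983 + 2842)/2] = -141/2912.5 = -0.048412…
%ΔIncome = (79290 − 68500)/[( 68500 + 79290)/2] = 10790/73895 = 0.146017…
E_income = (-141/2912.5) / (10790/73895) = -0.3315…
E_income < 0 ⇒ inferior good.

-0.33; inferior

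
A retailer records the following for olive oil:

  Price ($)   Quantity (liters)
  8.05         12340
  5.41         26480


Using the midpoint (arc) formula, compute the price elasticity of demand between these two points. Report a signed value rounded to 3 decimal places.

%ΔQ = (26480 − 12340) / [(12340 + 26480)/2] = 14140/19410 = 0.728490…
%ΔP = (5.41 − 8.05) / [(8.05 + 5.41)/2] = -2.64/6.73 = -0.392273…
Arc Ed = %ΔQ / %ΔP = (14140/19410) / (-2.64/6.73) = -1.85709…

-1.857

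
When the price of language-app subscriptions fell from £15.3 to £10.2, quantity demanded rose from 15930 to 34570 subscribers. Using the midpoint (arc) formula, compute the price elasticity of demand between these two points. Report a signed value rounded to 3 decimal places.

%ΔQ = (34570 − 15930) / [(15930 + 34570)/2] = 18640/25250 = 0.738217…
%ΔP = (10.2 − 15.3) / [(15.3 + 10.2)/2] = -5.1/12.75 = -0.4
Arc Ed = %ΔQ / %ΔP = (18640/25250) / (-5.1/12.75) = -1.84554…

-1.846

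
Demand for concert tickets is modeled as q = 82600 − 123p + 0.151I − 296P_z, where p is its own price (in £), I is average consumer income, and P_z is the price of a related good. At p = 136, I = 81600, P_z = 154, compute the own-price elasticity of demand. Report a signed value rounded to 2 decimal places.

-0.51

At the given values, q = 82600 − 123(136) + 0.151(81600) − 296(154) = 32609.6.
∂q/∂p = −123.
E = (-123) × (136/32609.6) = -0.5129…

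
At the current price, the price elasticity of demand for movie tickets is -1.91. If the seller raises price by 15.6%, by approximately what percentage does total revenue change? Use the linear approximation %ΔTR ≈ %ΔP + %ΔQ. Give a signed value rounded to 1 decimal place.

%ΔQ ≈ Ed × %ΔP = (-1.91) × (+15.6%) = -29.7960%
%ΔTR ≈ %ΔP + %ΔQ = (+15.6%) + (-29.7960%) = -14.1960%

-14.2%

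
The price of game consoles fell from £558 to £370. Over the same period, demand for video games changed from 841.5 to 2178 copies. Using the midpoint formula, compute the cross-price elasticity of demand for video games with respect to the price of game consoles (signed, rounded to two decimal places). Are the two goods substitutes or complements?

-2.18; complements

%ΔQ_{video games} = (2178 − 841.5)/avg = 1336.5/1509.75 = 0.885245…
%ΔP_{game consoles} = (370 − 558)/avg = -188/464 = -0.405172…
E_cross = (1336.5/1509.75) / (-188/464) = -2.1848…
E_cross < 0 ⇒ the goods are complements.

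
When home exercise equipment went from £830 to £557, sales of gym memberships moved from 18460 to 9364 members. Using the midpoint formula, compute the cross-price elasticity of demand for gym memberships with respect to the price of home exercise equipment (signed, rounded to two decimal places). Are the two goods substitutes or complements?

1.66; substitutes

%ΔQ_{gym memberships} = (9364 − 18460)/avg = -9096/13912 = -0.653824…
%ΔP_{home exercise equipment} = (557 − 830)/avg = -273/693.5 = -0.393655…
E_cross = (-9096/13912) / (-273/693.5) = 1.6609…
E_cross > 0 ⇒ the goods are substitutes.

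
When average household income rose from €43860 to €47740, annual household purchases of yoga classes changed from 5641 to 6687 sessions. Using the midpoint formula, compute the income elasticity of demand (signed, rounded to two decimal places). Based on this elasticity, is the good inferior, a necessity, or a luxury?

%ΔQ = (6687 − 5641)/[( 5641 + 6687)/2] = 1046/6164 = 0.169695…
%ΔIncome = (47740 − 43860)/[( 43860 + 47740)/2] = 3880/45800 = 0.084716…
E_income = (1046/6164) / (3880/45800) = 2.0031…
E_income > 1 ⇒ normal good, luxury.

2.00; luxury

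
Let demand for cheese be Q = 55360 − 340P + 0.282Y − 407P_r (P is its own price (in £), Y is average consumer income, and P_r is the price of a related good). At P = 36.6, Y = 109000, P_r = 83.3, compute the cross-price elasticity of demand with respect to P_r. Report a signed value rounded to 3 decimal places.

-0.853

At the given values, Q = 55360 − 340(36.6) + 0.282(109000) − 407(83.3) = 39750.9.
∂Q/∂P_r = -407.
E = (-407) × (83.3/39750.9) = -0.85288…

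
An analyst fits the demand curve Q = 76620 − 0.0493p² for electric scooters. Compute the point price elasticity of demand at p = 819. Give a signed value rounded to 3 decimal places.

dQ/dp = −2·0.0493·p = -80.7534. At p = 819, Q = 43551.4827.
Ed = (dQ/dp)·(p/Q) = (-80.7534) × (819/43551.4827) = -1.51859…

-1.519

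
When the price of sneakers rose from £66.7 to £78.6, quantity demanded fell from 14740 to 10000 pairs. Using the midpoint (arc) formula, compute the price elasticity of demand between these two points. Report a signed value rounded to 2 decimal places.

-2.34

%ΔQ = (10000 − 14740) / [(14740 + 10000)/2] = -4740/12370 = -0.383185…
%ΔP = (78.6 − 66.7) / [(66.7 + 78.6)/2] = 11.9/72.65 = 0.163799…
Arc Ed = %ΔQ / %ΔP = (-4740/12370) / (11.9/72.65) = -2.3393…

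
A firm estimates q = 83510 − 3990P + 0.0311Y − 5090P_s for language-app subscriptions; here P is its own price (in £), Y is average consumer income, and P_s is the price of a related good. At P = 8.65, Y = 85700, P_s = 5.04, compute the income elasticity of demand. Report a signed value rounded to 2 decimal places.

0.10

At the given values, q = 83510 − 3990(8.65) + 0.0311(85700) − 5090(5.04) = 26008.17.
∂q/∂Y = 0.0311.
E = (0.0311) × (85700/26008.17) = 0.1024…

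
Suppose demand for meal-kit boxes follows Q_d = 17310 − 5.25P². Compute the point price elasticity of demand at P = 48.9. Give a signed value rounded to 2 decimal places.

-5.28

dQ_d/dP = −2·5.25·P = -513.45. At P = 48.9, Q_d = 4756.1475.
Ed = (dQ_d/dP)·(P/Q_d) = (-513.45) × (48.9/4756.1475) = -5.2790…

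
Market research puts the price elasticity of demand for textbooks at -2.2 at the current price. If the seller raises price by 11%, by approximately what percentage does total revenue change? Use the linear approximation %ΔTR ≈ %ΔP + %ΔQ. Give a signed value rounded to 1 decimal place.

-13.2%

%ΔQ ≈ Ed × %ΔP = (-2.2) × (+11%) = -24.2000%
%ΔTR ≈ %ΔP + %ΔQ = (+11%) + (-24.2000%) = -13.2000%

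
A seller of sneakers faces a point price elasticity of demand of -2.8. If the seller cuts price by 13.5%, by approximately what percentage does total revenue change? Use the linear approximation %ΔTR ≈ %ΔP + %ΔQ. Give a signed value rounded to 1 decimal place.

+24.3%

%ΔQ ≈ Ed × %ΔP = (-2.8) × (-13.5%) = +37.8000%
%ΔTR ≈ %ΔP + %ΔQ = (-13.5%) + (+37.8000%) = +24.3000%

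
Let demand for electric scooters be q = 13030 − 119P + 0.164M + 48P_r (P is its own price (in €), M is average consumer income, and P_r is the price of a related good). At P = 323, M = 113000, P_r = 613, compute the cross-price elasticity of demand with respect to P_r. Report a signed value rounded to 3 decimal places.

At the given values, q = 13030 − 119(323) + 0.164(113000) + 48(613) = 22549.
∂q/∂P_r = 48.
E = (48) × (613/22549) = 1.30489…

1.305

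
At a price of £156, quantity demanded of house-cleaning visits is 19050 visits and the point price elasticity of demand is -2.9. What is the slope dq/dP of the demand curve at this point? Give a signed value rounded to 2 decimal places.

Ed = (dq/dP)·(P/q) ⇒ dq/dP = Ed·q/P = (-2.9)·19050/156 = -354.1346…

-354.13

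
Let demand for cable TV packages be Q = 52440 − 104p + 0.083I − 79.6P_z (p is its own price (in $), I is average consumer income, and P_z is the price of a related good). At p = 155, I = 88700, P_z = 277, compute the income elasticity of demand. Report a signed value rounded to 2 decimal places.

0.34

At the given values, Q = 52440 − 104(155) + 0.083(88700) − 79.6(277) = 21632.9.
∂Q/∂I = 0.083.
E = (0.083) × (88700/21632.9) = 0.3403…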